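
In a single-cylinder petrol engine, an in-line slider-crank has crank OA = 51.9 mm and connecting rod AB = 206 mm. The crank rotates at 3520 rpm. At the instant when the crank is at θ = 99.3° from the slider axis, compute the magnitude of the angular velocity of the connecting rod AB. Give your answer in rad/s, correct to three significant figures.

ω = 368.6 rad/s (converted from 3520 rpm).
The rod makes angle φ with the slider axis where L sinφ = r sinθ; differentiating, L cosφ·φ̇ = r ω cosθ.
L cosφ = √(L² − r² sin²θ) = 0.19953 m.
|ω_rod| = r ω |cosθ| / √(L² − r² sin²θ) = 0.0519·368.6·0.16160/0.19953 = 15.495 rad/s.

15.5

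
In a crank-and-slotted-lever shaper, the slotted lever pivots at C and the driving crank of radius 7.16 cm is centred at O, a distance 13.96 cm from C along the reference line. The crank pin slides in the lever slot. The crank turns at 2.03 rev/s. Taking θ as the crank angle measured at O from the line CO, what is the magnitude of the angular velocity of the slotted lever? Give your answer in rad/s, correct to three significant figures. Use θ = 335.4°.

ω = 12.75 rad/s (from 2.03 rev/s).
Crank pin A relative to C: A = (d + r cosθ, r sinθ); lever angle φ = atan2(r sinθ, d + r cosθ).
Differentiating tanφ: φ̇ = rω(d cosθ + r)/(d² + r² + 2dr cosθ).
d² + r² + 2dr cosθ = |CA|² = 0.042791 m²;  d cosθ + r = +0.19853 m.
|ω_lever| = |0.0716·12.75·+0.19853| / 0.042791 = 4.237 rad/s.

4.24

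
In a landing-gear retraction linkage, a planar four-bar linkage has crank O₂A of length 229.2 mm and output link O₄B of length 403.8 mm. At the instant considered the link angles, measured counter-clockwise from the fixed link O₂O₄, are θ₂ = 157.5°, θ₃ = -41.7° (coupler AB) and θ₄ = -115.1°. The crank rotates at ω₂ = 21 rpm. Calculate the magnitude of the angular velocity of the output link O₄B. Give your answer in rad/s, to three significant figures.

0.428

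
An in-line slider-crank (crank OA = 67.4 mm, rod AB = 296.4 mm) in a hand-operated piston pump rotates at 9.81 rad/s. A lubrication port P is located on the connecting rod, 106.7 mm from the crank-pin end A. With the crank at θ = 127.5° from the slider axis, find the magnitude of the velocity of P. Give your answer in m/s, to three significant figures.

0.561

ω = 9.81 rad/s.  Crank-pin speed |V_A| = rω = 0.66119 m/s, perpendicular to OA.
Rod angle: sinφ = −(r/L) sinθ ⇒ φ = -10.393°; ω_rod = −rω cosθ/√(L²−r²sin²θ) = +1.3806 rad/s.
V_P = V_A + ω_rod × AP, with AP = 0.1067 m along the rod.
Components: V_Px = −rω sinθ − a·ω_rod·sinφ = -0.49798 m/s;  V_Py = rω cosθ + a·ω_rod·cosφ = -0.25761 m/s.
|V_P| = √(V_Px² + V_Py²) = 0.56067 m/s.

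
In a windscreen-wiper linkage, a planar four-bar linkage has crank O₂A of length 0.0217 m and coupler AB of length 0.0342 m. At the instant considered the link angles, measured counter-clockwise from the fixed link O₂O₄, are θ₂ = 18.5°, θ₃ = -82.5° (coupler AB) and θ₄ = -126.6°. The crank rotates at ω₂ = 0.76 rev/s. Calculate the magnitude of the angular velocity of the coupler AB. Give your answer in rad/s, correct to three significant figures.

2.49

ω₂ = 4.775 rad/s (from 0.76 rev/s).
Differentiating the loop-closure r₂e^{iθ₂}+r₃e^{iθ₃}=r₁+r₄e^{iθ₄} gives r₂ω₂e^{iθ₂}+r₃ω₃e^{iθ₃}=r₄ω₄e^{iθ₄}.
Eliminating the other unknown: ω₃ = r₂ω₂ sin(θ₄−θ₂) / [r₃ sin(θ₃−θ₄)].
Numerator sine = -0.57215; denominator sine = +0.69591.
Result = 0.0217·4.775·(-0.57215) / (0.0342·(+0.69591)) = -2.491 rad/s; magnitude 2.491 rad/s.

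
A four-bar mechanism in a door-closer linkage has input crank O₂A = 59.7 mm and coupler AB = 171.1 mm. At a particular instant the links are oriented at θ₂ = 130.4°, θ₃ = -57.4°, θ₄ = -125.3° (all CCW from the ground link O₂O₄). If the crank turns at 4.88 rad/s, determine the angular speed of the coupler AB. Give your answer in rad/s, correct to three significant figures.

1.78

ω₂ = 4.88 rad/s
Differentiating the loop-closure r₂e^{iθ₂}+r₃e^{iθ₃}=r₁+r₄e^{iθ₄} gives r₂ω₂e^{iθ₂}+r₃ω₃e^{iθ₃}=r₄ω₄e^{iθ₄}.
Eliminating the other unknown: ω₃ = r₂ω₂ sin(θ₄−θ₂) / [r₃ sin(θ₃−θ₄)].
Numerator sine = +0.96902; denominator sine = +0.92653.
Result = 0.0597·4.88·(+0.96902) / (0.1711·(+0.92653)) = +1.7808 rad/s; magnitude 1.7808 rad/s.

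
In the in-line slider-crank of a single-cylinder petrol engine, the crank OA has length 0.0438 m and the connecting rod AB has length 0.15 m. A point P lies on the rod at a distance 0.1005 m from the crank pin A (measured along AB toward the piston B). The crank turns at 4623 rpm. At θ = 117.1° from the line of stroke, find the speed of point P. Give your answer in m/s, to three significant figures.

ω = 484.1 rad/s.  Crank-pin speed |V_A| = rω = 21.204 m/s, perpendicular to OA.
Rod angle: sinφ = −(r/L) sinθ ⇒ φ = -15.067°; ω_rod = −rω cosθ/√(L²−r²sin²θ) = +66.69 rad/s.
V_P = V_A + ω_rod × AP, with AP = 0.1005 m along the rod.
Components: V_Px = −rω sinθ − a·ω_rod·sinφ = -17.134 m/s;  V_Py = rω cosθ + a·ω_rod·cosφ = -3.1877 m/s.
|V_P| = √(V_Px² + V_Py²) = 17.428 m/s.

17.4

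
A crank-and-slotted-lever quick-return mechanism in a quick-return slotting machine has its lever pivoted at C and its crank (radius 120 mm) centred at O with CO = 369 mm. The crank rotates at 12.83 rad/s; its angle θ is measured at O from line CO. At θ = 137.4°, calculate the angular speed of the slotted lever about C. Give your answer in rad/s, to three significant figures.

2.73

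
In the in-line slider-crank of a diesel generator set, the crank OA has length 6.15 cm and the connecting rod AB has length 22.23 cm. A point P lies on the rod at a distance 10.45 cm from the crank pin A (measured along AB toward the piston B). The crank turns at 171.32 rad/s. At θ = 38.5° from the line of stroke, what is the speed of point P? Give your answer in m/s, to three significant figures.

8.45

ω = 171.3 rad/s.  Crank-pin speed |V_A| = rω = 10.536 m/s, perpendicular to OA.
Rod angle: sinφ = −(r/L) sinθ ⇒ φ = -9.917°; ω_rod = −rω cosθ/√(L²−r²sin²θ) = -37.655 rad/s.
V_P = V_A + ω_rod × AP, with AP = 0.1045 m along the rod.
Components: V_Px = −rω sinθ − a·ω_rod·sinφ = -7.2366 m/s;  V_Py = rω cosθ + a·ω_rod·cosφ = +4.3695 m/s.
|V_P| = √(V_Px² + V_Py²) = 8.4535 m/s.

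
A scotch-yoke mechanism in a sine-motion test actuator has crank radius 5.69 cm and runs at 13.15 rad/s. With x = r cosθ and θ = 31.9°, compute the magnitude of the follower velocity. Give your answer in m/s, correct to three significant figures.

0.395

ω = 13.15 rad/s
x = r cosθ ⇒ ẋ = −rω sinθ.
|v| = rω|sinθ| = 0.0569·13.15·|sin 31.9°| = 0.3954 m/s.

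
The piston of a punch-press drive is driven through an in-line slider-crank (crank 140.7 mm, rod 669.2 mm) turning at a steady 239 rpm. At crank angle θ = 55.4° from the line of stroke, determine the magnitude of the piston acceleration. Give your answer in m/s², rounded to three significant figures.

43.6

ω = 2π·239/60 = 25.03 rad/s
x(θ) = r cosθ + √(L² − r² sin²θ); with ω constant, a = ω²·d²x/dθ².
d²x/dθ² = −r cosθ − r²(cos2θ)/√u − r⁴ sin²2θ/(4u^{3/2}),  u = L² − r² sin²θ = 0.434415 m².
Substituting r = 0.1407 m, L = 0.6692 m, θ = 55.4°: d²x/dθ² = -0.069529 m.
a = ω²·d²x/dθ² = (25.03)²·(-0.069529) = -43.553 m/s²;  |a| = 43.553 m/s².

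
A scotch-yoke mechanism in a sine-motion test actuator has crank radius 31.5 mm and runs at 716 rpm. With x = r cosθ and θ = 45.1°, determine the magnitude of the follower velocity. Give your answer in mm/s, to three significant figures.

ω = 74.98 rad/s (from 716 rpm).
x = r cosθ ⇒ ẋ = −rω sinθ.
|v| = rω|sinθ| = 0.0315·74.98·|sin 45.1°| = 1.673 m/s = 1673 mm/s.

1670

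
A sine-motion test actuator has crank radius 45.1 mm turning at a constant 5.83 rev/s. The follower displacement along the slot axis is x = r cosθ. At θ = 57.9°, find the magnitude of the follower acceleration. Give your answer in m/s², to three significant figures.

32.2

ω = 36.63 rad/s (from 5.83 rev/s).
x = r cosθ ⇒ ẍ = −rω² cosθ (ω constant).
|a| = rω²|cosθ| = 0.0451·(36.63)²·|cos 57.9°| = 32.158 m/s².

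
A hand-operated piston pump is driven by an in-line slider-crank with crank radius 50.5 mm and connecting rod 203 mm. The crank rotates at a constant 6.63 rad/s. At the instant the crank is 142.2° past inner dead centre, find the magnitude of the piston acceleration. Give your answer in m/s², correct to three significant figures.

ω = 6.63 rad/s
x(θ) = r cosθ + √(L² − r² sin²θ); with ω constant, a = ω²·d²x/dθ².
d²x/dθ² = −r cosθ − r²(cos2θ)/√u − r⁴ sin²2θ/(4u^{3/2}),  u = L² − r² sin²θ = 0.040251 m².
Substituting r = 0.0505 m, L = 0.203 m, θ = 142.2°: d²x/dθ² = +0.036553 m.
a = ω²·d²x/dθ² = (6.63)²·(+0.036553) = +1.6067 m/s²;  |a| = 1.6067 m/s².

1.61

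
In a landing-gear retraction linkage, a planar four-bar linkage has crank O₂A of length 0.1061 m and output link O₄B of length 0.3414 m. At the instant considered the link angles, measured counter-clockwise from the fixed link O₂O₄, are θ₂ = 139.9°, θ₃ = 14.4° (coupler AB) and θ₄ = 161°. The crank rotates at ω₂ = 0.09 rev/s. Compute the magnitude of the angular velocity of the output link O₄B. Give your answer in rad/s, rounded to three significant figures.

0.260

ω₂ = 0.5655 rad/s (from 0.09 rev/s).
Differentiating the loop-closure r₂e^{iθ₂}+r₃e^{iθ₃}=r₁+r₄e^{iθ₄} gives r₂ω₂e^{iθ₂}+r₃ω₃e^{iθ₃}=r₄ω₄e^{iθ₄}.
Eliminating the other unknown: ω₄ = r₂ω₂ sin(θ₂−θ₃) / [r₄ sin(θ₄−θ₃)].
Numerator sine = +0.81412; denominator sine = +0.55048.
Result = 0.1061·0.5655·(+0.81412) / (0.3414·(+0.55048)) = +0.25991 rad/s; magnitude 0.25991 rad/s.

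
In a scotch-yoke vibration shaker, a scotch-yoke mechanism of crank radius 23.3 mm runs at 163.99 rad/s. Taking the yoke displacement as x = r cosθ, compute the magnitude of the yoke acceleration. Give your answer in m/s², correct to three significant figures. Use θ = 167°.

611

ω = 164 rad/s
x = r cosθ ⇒ ẍ = −rω² cosθ (ω constant).
|a| = rω²|cosθ| = 0.0233·(164)²·|cos 167°| = 610.54 m/s².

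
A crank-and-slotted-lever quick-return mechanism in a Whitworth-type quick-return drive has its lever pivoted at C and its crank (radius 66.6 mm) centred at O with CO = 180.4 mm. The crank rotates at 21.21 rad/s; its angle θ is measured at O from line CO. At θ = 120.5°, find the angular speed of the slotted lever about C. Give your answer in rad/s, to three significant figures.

ω = 21.21 rad/s
Crank pin A relative to C: A = (d + r cosθ, r sinθ); lever angle φ = atan2(r sinθ, d + r cosθ).
Differentiating tanφ: φ̇ = rω(d cosθ + r)/(d² + r² + 2dr cosθ).
d² + r² + 2dr cosθ = |CA|² = 0.0247839 m²;  d cosθ + r = -0.02496 m.
|ω_lever| = |0.0666·21.21·-0.02496| / 0.0247839 = 1.4226 rad/s.

1.42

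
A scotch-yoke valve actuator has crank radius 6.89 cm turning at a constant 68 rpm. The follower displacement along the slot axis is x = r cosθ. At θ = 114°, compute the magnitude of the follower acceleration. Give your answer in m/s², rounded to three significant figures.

ω = 7.121 rad/s (from 68 rpm).
x = r cosθ ⇒ ẍ = −rω² cosθ (ω constant).
|a| = rω²|cosθ| = 0.0689·(7.121)²·|cos 114°| = 1.421 m/s².

1.42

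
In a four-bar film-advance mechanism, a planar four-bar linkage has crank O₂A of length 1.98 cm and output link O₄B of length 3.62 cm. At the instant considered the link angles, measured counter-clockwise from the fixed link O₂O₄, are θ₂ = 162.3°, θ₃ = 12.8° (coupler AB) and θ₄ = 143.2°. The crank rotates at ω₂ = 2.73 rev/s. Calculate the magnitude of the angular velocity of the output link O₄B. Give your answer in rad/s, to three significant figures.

6.25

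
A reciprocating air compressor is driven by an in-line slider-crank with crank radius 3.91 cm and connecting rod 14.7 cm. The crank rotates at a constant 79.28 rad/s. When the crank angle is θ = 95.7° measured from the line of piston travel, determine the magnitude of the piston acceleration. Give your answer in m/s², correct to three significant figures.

90.8

ω = 79.28 rad/s
x(θ) = r cosθ + √(L² − r² sin²θ); with ω constant, a = ω²·d²x/dθ².
d²x/dθ² = −r cosθ − r²(cos2θ)/√u − r⁴ sin²2θ/(4u^{3/2}),  u = L² − r² sin²θ = 0.0200953 m².
Substituting r = 0.0391 m, L = 0.147 m, θ = 95.7°: d²x/dθ² = +0.014447 m.
a = ω²·d²x/dθ² = (79.28)²·(+0.014447) = +90.806 m/s²;  |a| = 90.806 m/s².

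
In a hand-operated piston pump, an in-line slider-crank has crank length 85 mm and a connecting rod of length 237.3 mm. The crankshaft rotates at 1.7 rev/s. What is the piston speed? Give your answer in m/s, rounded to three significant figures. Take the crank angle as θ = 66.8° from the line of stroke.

ω = 2π·1.7 = 10.68 rad/s
For an in-line slider-crank, x = r cosθ + √(L² − r² sin²θ), so v = −rω sinθ·[1 + r cosθ/√(L² − r² sin²θ)].
With r = 0.085 m, L = 0.2373 m, θ = 66.8°: √(L² − r² sin²θ) = 0.22407 m.
v = −0.085·10.68·0.91914·[1 + 0.085·0.39394/0.22407] = -0.95921 m/s.
|v| = 0.95921 m/s.

0.959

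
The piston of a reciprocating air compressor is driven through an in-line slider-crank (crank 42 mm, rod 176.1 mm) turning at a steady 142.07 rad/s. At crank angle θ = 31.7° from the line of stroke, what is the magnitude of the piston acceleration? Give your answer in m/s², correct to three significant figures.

815

ω = 142.1 rad/s
x(θ) = r cosθ + √(L² − r² sin²θ); with ω constant, a = ω²·d²x/dθ².
d²x/dθ² = −r cosθ − r²(cos2θ)/√u − r⁴ sin²2θ/(4u^{3/2}),  u = L² − r² sin²θ = 0.0305241 m².
Substituting r = 0.042 m, L = 0.1761 m, θ = 31.7°: d²x/dθ² = -0.040372 m.
a = ω²·d²x/dθ² = (142.1)²·(-0.040372) = -814.85 m/s²;  |a| = 814.85 m/s².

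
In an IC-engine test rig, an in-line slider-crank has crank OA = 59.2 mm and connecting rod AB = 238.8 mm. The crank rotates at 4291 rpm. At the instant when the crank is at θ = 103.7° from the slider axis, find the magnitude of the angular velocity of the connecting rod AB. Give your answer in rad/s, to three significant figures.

ω = 449.4 rad/s (converted from 4291 rpm).
The rod makes angle φ with the slider axis where L sinφ = r sinθ; differentiating, L cosφ·φ̇ = r ω cosθ.
L cosφ = √(L² − r² sin²θ) = 0.23177 m.
|ω_rod| = r ω |cosθ| / √(L² − r² sin²θ) = 0.0592·449.4·0.23684/0.23177 = 27.183 rad/s.

27.2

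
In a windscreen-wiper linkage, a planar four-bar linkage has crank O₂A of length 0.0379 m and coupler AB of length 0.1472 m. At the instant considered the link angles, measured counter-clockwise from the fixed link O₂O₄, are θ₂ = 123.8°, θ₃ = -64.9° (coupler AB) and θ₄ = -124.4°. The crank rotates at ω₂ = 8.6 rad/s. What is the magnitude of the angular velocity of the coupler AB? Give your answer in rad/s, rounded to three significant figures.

2.39

ω₂ = 8.6 rad/s
Differentiating the loop-closure r₂e^{iθ₂}+r₃e^{iθ₃}=r₁+r₄e^{iθ₄} gives r₂ω₂e^{iθ₂}+r₃ω₃e^{iθ₃}=r₄ω₄e^{iθ₄}.
Eliminating the other unknown: ω₃ = r₂ω₂ sin(θ₄−θ₂) / [r₃ sin(θ₃−θ₄)].
Numerator sine = +0.92849; denominator sine = +0.86163.
Result = 0.0379·8.6·(+0.92849) / (0.1472·(+0.86163)) = +2.3861 rad/s; magnitude 2.3861 rad/s.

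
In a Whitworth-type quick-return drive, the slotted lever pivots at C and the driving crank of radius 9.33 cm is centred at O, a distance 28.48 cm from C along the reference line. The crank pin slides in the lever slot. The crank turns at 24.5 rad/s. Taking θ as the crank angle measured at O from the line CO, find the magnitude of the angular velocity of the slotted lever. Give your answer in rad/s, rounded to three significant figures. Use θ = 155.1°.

ω = 24.5 rad/s
Crank pin A relative to C: A = (d + r cosθ, r sinθ); lever angle φ = atan2(r sinθ, d + r cosθ).
Differentiating tanφ: φ̇ = rω(d cosθ + r)/(d² + r² + 2dr cosθ).
d² + r² + 2dr cosθ = |CA|² = 0.0416123 m²;  d cosθ + r = -0.16503 m.
|ω_lever| = |0.0933·24.5·-0.16503| / 0.0416123 = 9.0652 rad/s.

9.07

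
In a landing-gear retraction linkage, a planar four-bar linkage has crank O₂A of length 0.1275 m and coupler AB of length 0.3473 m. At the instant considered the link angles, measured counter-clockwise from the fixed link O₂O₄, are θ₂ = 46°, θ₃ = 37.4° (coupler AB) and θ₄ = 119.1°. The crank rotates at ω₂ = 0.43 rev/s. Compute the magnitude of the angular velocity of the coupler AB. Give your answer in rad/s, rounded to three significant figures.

ω₂ = 2.702 rad/s (from 0.43 rev/s).
Differentiating the loop-closure r₂e^{iθ₂}+r₃e^{iθ₃}=r₁+r₄e^{iθ₄} gives r₂ω₂e^{iθ₂}+r₃ω₃e^{iθ₃}=r₄ω₄e^{iθ₄}.
Eliminating the other unknown: ω₃ = r₂ω₂ sin(θ₄−θ₂) / [r₃ sin(θ₃−θ₄)].
Numerator sine = +0.95681; denominator sine = -0.98953.
Result = 0.1275·2.702·(+0.95681) / (0.3473·(-0.98953)) = -0.95908 rad/s; magnitude 0.95908 rad/s.

0.959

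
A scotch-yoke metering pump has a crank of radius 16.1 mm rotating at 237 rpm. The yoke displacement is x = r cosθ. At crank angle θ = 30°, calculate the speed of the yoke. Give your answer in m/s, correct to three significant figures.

ω = 24.82 rad/s (from 237 rpm).
x = r cosθ ⇒ ẋ = −rω sinθ.
|v| = rω|sinθ| = 0.0161·24.82·|sin 30°| = 0.19979 m/s.

0.200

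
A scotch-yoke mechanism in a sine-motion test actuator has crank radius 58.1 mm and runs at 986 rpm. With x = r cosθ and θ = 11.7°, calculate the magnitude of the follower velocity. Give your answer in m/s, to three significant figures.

ω = 103.3 rad/s (from 986 rpm).
x = r cosθ ⇒ ẋ = −rω sinθ.
|v| = rω|sinθ| = 0.0581·103.3·|sin 11.7°| = 1.2165 m/s.

1.22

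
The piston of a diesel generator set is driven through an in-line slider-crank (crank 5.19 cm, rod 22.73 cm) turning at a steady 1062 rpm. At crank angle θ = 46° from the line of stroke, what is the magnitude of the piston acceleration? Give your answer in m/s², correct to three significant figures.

ω = 2π·1062/60 = 111.2 rad/s
x(θ) = r cosθ + √(L² − r² sin²θ); with ω constant, a = ω²·d²x/dθ².
d²x/dθ² = −r cosθ − r²(cos2θ)/√u − r⁴ sin²2θ/(4u^{3/2}),  u = L² − r² sin²θ = 0.0502715 m².
Substituting r = 0.0519 m, L = 0.2273 m, θ = 46°: d²x/dθ² = -0.035794 m.
a = ω²·d²x/dθ² = (111.2)²·(-0.035794) = -442.71 m/s²;  |a| = 442.71 m/s².

443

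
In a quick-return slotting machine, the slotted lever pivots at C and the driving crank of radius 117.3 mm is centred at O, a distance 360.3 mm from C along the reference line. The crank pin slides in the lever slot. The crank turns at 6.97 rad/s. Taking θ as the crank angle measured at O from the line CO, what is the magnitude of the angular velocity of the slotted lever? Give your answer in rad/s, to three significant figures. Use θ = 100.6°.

0.326

ω = 6.97 rad/s
Crank pin A relative to C: A = (d + r cosθ, r sinθ); lever angle φ = atan2(r sinθ, d + r cosθ).
Differentiating tanφ: φ̇ = rω(d cosθ + r)/(d² + r² + 2dr cosθ).
d² + r² + 2dr cosθ = |CA|² = 0.128027 m²;  d cosθ + r = +0.051022 m.
|ω_lever| = |0.1173·6.97·+0.051022| / 0.128027 = 0.32583 rad/s.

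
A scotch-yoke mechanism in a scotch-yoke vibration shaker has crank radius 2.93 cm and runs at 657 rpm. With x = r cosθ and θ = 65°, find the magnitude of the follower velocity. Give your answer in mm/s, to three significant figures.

ω = 68.8 rad/s (from 657 rpm).
x = r cosθ ⇒ ẋ = −rω sinθ.
|v| = rω|sinθ| = 0.0293·68.8·|sin 65°| = 1.827 m/s = 1827 mm/s.

1830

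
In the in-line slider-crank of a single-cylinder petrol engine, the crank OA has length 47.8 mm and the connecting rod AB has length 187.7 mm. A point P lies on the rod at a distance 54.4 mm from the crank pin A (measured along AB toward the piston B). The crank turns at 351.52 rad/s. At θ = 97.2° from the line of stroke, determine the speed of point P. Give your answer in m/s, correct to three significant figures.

ω = 351.5 rad/s.  Crank-pin speed |V_A| = rω = 16.803 m/s, perpendicular to OA.
Rod angle: sinφ = −(r/L) sinθ ⇒ φ = -14.635°; ω_rod = −rω cosθ/√(L²−r²sin²θ) = +11.596 rad/s.
V_P = V_A + ω_rod × AP, with AP = 0.0544 m along the rod.
Components: V_Px = −rω sinθ − a·ω_rod·sinφ = -16.511 m/s;  V_Py = rω cosθ + a·ω_rod·cosφ = -1.4956 m/s.
|V_P| = √(V_Px² + V_Py²) = 16.578 m/s.

16.6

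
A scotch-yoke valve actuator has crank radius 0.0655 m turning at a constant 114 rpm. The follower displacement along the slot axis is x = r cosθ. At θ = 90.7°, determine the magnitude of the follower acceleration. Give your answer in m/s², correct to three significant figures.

0.114

ω = 11.94 rad/s (from 114 rpm).
x = r cosθ ⇒ ẍ = −rω² cosθ (ω constant).
|a| = rω²|cosθ| = 0.0655·(11.94)²·|cos 90.7°| = 0.11404 m/s².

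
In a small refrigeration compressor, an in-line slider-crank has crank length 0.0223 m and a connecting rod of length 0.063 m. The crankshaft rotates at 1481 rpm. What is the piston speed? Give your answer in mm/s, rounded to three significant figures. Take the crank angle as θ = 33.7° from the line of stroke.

2500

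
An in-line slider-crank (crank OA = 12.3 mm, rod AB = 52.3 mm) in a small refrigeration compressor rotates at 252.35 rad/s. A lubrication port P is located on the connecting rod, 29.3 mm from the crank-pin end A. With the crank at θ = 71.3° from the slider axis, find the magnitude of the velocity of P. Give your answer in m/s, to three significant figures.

ω = 252.3 rad/s.  Crank-pin speed |V_A| = rω = 3.1039 m/s, perpendicular to OA.
Rod angle: sinφ = −(r/L) sinθ ⇒ φ = -12.872°; ω_rod = −rω cosθ/√(L²−r²sin²θ) = -19.518 rad/s.
V_P = V_A + ω_rod × AP, with AP = 0.0293 m along the rod.
Components: V_Px = −rω sinθ − a·ω_rod·sinφ = -3.0674 m/s;  V_Py = rω cosθ + a·ω_rod·cosφ = +0.43764 m/s.
|V_P| = √(V_Px² + V_Py²) = 3.0985 m/s.

3.10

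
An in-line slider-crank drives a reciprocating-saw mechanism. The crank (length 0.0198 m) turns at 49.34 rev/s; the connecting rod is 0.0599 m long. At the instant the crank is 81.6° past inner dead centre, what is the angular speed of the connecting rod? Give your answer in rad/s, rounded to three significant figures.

15.8

ω = 310 rad/s (converted from 49.34 rev/s).
The rod makes angle φ with the slider axis where L sinφ = r sinθ; differentiating, L cosφ·φ̇ = r ω cosθ.
L cosφ = √(L² − r² sin²θ) = 0.056607 m.
|ω_rod| = r ω |cosθ| / √(L² − r² sin²θ) = 0.0198·310·0.14608/0.056607 = 15.841 rad/s.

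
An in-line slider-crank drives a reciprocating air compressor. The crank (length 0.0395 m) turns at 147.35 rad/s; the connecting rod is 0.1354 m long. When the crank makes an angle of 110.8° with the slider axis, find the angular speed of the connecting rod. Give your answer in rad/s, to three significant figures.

ω = 147.3 rad/s
The rod makes angle φ with the slider axis where L sinφ = r sinθ; differentiating, L cosφ·φ̇ = r ω cosθ.
L cosφ = √(L² − r² sin²θ) = 0.13027 m.
|ω_rod| = r ω |cosθ| / √(L² − r² sin²θ) = 0.0395·147.3·0.35511/0.13027 = 15.866 rad/s.

15.9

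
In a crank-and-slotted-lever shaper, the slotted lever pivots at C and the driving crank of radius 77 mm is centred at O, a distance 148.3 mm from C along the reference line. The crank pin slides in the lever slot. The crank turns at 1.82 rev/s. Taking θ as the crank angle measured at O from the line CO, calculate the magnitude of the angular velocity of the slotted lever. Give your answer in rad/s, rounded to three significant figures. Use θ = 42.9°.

ω = 11.44 rad/s (from 1.82 rev/s).
Crank pin A relative to C: A = (d + r cosθ, r sinθ); lever angle φ = atan2(r sinθ, d + r cosθ).
Differentiating tanφ: φ̇ = rω(d cosθ + r)/(d² + r² + 2dr cosθ).
d² + r² + 2dr cosθ = |CA|² = 0.0446519 m²;  d cosθ + r = +0.18564 m.
|ω_lever| = |0.077·11.44·+0.18564| / 0.0446519 = 3.6607 rad/s.

3.66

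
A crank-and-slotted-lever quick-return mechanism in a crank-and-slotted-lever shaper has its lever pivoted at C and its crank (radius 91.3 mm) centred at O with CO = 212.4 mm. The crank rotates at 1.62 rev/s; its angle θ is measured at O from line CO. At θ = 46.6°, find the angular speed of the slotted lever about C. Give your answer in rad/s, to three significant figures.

ω = 10.18 rad/s (from 1.62 rev/s).
Crank pin A relative to C: A = (d + r cosθ, r sinθ); lever angle φ = atan2(r sinθ, d + r cosθ).
Differentiating tanφ: φ̇ = rω(d cosθ + r)/(d² + r² + 2dr cosθ).
d² + r² + 2dr cosθ = |CA|² = 0.0800976 m²;  d cosθ + r = +0.23724 m.
|ω_lever| = |0.0913·10.18·+0.23724| / 0.0800976 = 2.7525 rad/s.

2.75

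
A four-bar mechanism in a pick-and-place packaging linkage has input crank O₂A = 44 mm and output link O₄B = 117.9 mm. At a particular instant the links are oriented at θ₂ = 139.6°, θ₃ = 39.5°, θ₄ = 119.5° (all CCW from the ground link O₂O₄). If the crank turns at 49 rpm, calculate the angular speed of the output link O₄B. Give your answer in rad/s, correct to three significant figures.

1.91

ω₂ = 5.131 rad/s (from 49 rpm).
Differentiating the loop-closure r₂e^{iθ₂}+r₃e^{iθ₃}=r₁+r₄e^{iθ₄} gives r₂ω₂e^{iθ₂}+r₃ω₃e^{iθ₃}=r₄ω₄e^{iθ₄}.
Eliminating the other unknown: ω₄ = r₂ω₂ sin(θ₂−θ₃) / [r₄ sin(θ₄−θ₃)].
Numerator sine = +0.98450; denominator sine = +0.98481.
Result = 0.044·5.131·(+0.98450) / (0.1179·(+0.98481)) = +1.9144 rad/s; magnitude 1.9144 rad/s.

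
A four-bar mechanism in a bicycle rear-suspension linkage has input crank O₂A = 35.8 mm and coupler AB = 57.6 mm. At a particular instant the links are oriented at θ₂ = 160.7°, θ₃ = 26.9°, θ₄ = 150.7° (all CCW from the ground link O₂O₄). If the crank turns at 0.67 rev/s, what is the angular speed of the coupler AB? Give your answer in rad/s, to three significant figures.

0.547

ω₂ = 4.21 rad/s (from 0.67 rev/s).
Differentiating the loop-closure r₂e^{iθ₂}+r₃e^{iθ₃}=r₁+r₄e^{iθ₄} gives r₂ω₂e^{iθ₂}+r₃ω₃e^{iθ₃}=r₄ω₄e^{iθ₄}.
Eliminating the other unknown: ω₃ = r₂ω₂ sin(θ₄−θ₂) / [r₃ sin(θ₃−θ₄)].
Numerator sine = -0.17365; denominator sine = -0.83098.
Result = 0.0358·4.21·(-0.17365) / (0.0576·(-0.83098)) = +0.54675 rad/s; magnitude 0.54675 rad/s.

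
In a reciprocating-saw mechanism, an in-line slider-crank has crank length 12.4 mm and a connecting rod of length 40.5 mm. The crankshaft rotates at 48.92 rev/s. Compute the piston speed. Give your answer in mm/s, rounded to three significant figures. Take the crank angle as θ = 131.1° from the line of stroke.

2280

ω = 2π·48.9 = 307.4 rad/s
For an in-line slider-crank, x = r cosθ + √(L² − r² sin²θ), so v = −rω sinθ·[1 + r cosθ/√(L² − r² sin²θ)].
With r = 0.0124 m, L = 0.0405 m, θ = 131.1°: √(L² − r² sin²θ) = 0.039407 m.
v = −0.0124·307.4·0.75356·[1 + 0.0124·-0.65738/0.039407] = -2.278 m/s.
|v| = 2.278 m/s = 2278 mm/s.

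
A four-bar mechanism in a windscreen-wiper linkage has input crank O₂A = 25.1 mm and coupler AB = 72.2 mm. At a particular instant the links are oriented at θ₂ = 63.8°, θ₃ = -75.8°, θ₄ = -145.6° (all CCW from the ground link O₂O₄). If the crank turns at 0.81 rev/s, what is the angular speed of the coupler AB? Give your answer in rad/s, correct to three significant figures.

0.925

ω₂ = 5.089 rad/s (from 0.81 rev/s).
Differentiating the loop-closure r₂e^{iθ₂}+r₃e^{iθ₃}=r₁+r₄e^{iθ₄} gives r₂ω₂e^{iθ₂}+r₃ω₃e^{iθ₃}=r₄ω₄e^{iθ₄}.
Eliminating the other unknown: ω₃ = r₂ω₂ sin(θ₄−θ₂) / [r₃ sin(θ₃−θ₄)].
Numerator sine = +0.49090; denominator sine = +0.93849.
Result = 0.0251·5.089·(+0.49090) / (0.0722·(+0.93849)) = +0.92548 rad/s; magnitude 0.92548 rad/s.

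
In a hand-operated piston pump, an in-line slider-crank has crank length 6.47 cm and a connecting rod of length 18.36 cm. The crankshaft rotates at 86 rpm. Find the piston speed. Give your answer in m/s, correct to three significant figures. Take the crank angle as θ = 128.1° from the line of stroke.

0.355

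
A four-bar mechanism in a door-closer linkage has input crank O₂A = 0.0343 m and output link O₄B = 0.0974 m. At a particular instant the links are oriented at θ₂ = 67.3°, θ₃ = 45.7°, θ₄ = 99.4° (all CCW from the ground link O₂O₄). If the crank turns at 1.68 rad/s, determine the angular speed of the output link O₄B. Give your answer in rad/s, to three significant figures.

0.270

ω₂ = 1.68 rad/s
Differentiating the loop-closure r₂e^{iθ₂}+r₃e^{iθ₃}=r₁+r₄e^{iθ₄} gives r₂ω₂e^{iθ₂}+r₃ω₃e^{iθ₃}=r₄ω₄e^{iθ₄}.
Eliminating the other unknown: ω₄ = r₂ω₂ sin(θ₂−θ₃) / [r₄ sin(θ₄−θ₃)].
Numerator sine = +0.36812; denominator sine = +0.80593.
Result = 0.0343·1.68·(+0.36812) / (0.0974·(+0.80593)) = +0.27024 rad/s; magnitude 0.27024 rad/s.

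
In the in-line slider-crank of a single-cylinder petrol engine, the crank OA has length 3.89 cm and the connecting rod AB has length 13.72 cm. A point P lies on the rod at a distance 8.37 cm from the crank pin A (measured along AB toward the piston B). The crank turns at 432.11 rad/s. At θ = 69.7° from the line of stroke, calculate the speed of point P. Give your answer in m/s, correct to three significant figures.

ω = 432.1 rad/s.  Crank-pin speed |V_A| = rω = 16.809 m/s, perpendicular to OA.
Rod angle: sinφ = −(r/L) sinθ ⇒ φ = -15.421°; ω_rod = −rω cosθ/√(L²−r²sin²θ) = -44.092 rad/s.
V_P = V_A + ω_rod × AP, with AP = 0.0837 m along the rod.
Components: V_Px = −rω sinθ − a·ω_rod·sinφ = -16.746 m/s;  V_Py = rω cosθ + a·ω_rod·cosφ = +2.274 m/s.
|V_P| = √(V_Px² + V_Py²) = 16.9 m/s.

16.9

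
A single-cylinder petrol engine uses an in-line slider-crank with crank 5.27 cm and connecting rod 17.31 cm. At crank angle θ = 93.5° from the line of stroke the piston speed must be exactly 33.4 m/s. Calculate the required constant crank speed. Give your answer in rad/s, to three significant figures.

648

For an in-line slider-crank, |v_piston| = rω|sinθ|·[1 + r cosθ/√(L² − r² sin²θ)].
With r = 0.0527 m, L = 0.1731 m, θ = 93.5°: the bracketed kinematic factor |dx/dθ| = 0.051576 m.
ω = v/|dx/dθ| = 33.4/0.051576 = 647.59 rad/s.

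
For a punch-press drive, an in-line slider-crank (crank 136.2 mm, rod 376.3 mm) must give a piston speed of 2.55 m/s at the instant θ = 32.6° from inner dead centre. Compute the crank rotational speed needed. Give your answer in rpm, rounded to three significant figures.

For an in-line slider-crank, |v_piston| = rω|sinθ|·[1 + r cosθ/√(L² − r² sin²θ)].
With r = 0.1362 m, L = 0.3763 m, θ = 32.6°: the bracketed kinematic factor |dx/dθ| = 0.096194 m.
ω = v/|dx/dθ| = 2.55/0.096194 = 26.509 rad/s.
N = 60ω/(2π) = 253.14 rpm.

253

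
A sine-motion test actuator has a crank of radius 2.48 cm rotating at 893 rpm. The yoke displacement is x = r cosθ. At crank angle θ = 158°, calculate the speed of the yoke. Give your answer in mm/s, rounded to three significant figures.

869

ω = 93.51 rad/s (from 893 rpm).
x = r cosθ ⇒ ẋ = −rω sinθ.
|v| = rω|sinθ| = 0.0248·93.51·|sin 158°| = 0.86877 m/s = 868.77 mm/s.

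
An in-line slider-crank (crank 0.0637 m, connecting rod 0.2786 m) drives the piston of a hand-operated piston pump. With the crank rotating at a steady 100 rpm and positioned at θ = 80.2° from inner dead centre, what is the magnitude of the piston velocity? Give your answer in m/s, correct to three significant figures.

0.684

ω = 2π·100/60 = 10.47 rad/s
For an in-line slider-crank, x = r cosθ + √(L² − r² sin²θ), so v = −rω sinθ·[1 + r cosθ/√(L² − r² sin²θ)].
With r = 0.0637 m, L = 0.2786 m, θ = 80.2°: √(L² − r² sin²θ) = 0.27144 m.
v = −0.0637·10.47·0.98541·[1 + 0.0637·0.17021/0.27144] = -0.68359 m/s.
|v| = 0.68359 m/s.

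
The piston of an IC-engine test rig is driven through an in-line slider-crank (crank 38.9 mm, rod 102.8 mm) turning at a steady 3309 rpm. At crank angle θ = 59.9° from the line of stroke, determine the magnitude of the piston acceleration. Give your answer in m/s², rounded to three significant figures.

ω = 2π·3309/60 = 346.5 rad/s
x(θ) = r cosθ + √(L² − r² sin²θ); with ω constant, a = ω²·d²x/dθ².
d²x/dθ² = −r cosθ − r²(cos2θ)/√u − r⁴ sin²2θ/(4u^{3/2}),  u = L² − r² sin²θ = 0.00943522 m².
Substituting r = 0.0389 m, L = 0.1028 m, θ = 59.9°: d²x/dθ² = -0.012237 m.
a = ω²·d²x/dθ² = (346.5)²·(-0.012237) = -1469.4 m/s²;  |a| = 1469.4 m/s².

1470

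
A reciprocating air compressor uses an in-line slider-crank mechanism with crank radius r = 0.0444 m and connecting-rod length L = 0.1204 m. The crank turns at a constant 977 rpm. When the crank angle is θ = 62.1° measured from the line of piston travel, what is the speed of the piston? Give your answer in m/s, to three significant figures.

4.75

ω = 2π·977/60 = 102.3 rad/s
For an in-line slider-crank, x = r cosθ + √(L² − r² sin²θ), so v = −rω sinθ·[1 + r cosθ/√(L² − r² sin²θ)].
With r = 0.0444 m, L = 0.1204 m, θ = 62.1°: √(L² − r² sin²θ) = 0.11383 m.
v = −0.0444·102.3·0.88377·[1 + 0.0444·0.46793/0.11383] = -4.7474 m/s.
|v| = 4.7474 m/s.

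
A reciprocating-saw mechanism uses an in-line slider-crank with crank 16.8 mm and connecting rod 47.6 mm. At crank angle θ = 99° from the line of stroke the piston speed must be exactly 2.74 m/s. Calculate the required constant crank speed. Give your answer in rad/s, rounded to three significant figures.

175

For an in-line slider-crank, |v_piston| = rω|sinθ|·[1 + r cosθ/√(L² − r² sin²θ)].
With r = 0.0168 m, L = 0.0476 m, θ = 99°: the bracketed kinematic factor |dx/dθ| = 0.015616 m.
ω = v/|dx/dθ| = 2.74/0.015616 = 175.46 rad/s.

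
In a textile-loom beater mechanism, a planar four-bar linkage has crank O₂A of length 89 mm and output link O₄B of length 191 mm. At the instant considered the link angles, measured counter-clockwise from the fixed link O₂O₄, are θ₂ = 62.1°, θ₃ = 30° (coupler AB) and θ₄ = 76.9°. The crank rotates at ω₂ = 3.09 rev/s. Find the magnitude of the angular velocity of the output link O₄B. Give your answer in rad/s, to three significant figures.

6.58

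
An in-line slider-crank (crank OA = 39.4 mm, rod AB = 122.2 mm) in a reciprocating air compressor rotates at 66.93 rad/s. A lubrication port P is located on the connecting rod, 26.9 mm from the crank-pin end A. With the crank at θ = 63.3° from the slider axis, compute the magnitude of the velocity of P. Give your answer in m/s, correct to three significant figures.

2.60

ω = 66.93 rad/s.  Crank-pin speed |V_A| = rω = 2.637 m/s, perpendicular to OA.
Rod angle: sinφ = −(r/L) sinθ ⇒ φ = -16.741°; ω_rod = −rω cosθ/√(L²−r²sin²θ) = -10.125 rad/s.
V_P = V_A + ω_rod × AP, with AP = 0.0269 m along the rod.
Components: V_Px = −rω sinθ − a·ω_rod·sinφ = -2.4343 m/s;  V_Py = rω cosθ + a·ω_rod·cosφ = +0.92405 m/s.
|V_P| = √(V_Px² + V_Py²) = 2.6038 m/s.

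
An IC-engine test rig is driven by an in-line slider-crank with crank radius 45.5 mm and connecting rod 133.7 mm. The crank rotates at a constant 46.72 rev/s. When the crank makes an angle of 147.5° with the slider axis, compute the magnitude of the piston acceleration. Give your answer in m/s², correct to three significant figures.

2700

ω = 2π·46.7 = 293.6 rad/s
x(θ) = r cosθ + √(L² − r² sin²θ); with ω constant, a = ω²·d²x/dθ².
d²x/dθ² = −r cosθ − r²(cos2θ)/√u − r⁴ sin²2θ/(4u^{3/2}),  u = L² − r² sin²θ = 0.017278 m².
Substituting r = 0.0455 m, L = 0.1337 m, θ = 147.5°: d²x/dθ² = +0.031331 m.
a = ω²·d²x/dθ² = (293.6)²·(+0.031331) = +2699.8 m/s²;  |a| = 2699.8 m/s².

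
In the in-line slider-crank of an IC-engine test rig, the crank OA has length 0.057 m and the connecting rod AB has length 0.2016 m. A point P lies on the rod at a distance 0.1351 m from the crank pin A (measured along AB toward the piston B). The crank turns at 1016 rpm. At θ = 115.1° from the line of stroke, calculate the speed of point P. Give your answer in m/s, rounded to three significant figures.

5.11

ω = 106.4 rad/s.  Crank-pin speed |V_A| = rω = 6.0645 m/s, perpendicular to OA.
Rod angle: sinφ = −(r/L) sinθ ⇒ φ = -14.835°; ω_rod = −rω cosθ/√(L²−r²sin²θ) = +13.201 rad/s.
V_P = V_A + ω_rod × AP, with AP = 0.1351 m along the rod.
Components: V_Px = −rω sinθ − a·ω_rod·sinφ = -5.0352 m/s;  V_Py = rω cosθ + a·ω_rod·cosφ = -0.84859 m/s.
|V_P| = √(V_Px² + V_Py²) = 5.1062 m/s.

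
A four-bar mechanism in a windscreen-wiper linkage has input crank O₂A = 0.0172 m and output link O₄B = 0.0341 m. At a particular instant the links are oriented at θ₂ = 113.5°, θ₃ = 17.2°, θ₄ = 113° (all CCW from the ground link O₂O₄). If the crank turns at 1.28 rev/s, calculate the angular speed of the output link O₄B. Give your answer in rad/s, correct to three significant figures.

ω₂ = 8.042 rad/s (from 1.28 rev/s).
Differentiating the loop-closure r₂e^{iθ₂}+r₃e^{iθ₃}=r₁+r₄e^{iθ₄} gives r₂ω₂e^{iθ₂}+r₃ω₃e^{iθ₃}=r₄ω₄e^{iθ₄}.
Eliminating the other unknown: ω₄ = r₂ω₂ sin(θ₂−θ₃) / [r₄ sin(θ₄−θ₃)].
Numerator sine = +0.99396; denominator sine = +0.99488.
Result = 0.0172·8.042·(+0.99396) / (0.0341·(+0.99488)) = +4.0529 rad/s; magnitude 4.0529 rad/s.

4.05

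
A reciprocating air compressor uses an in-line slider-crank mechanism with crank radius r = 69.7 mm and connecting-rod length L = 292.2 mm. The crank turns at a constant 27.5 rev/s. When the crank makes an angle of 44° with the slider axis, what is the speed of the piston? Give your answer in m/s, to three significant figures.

ω = 2π·27.5 = 172.8 rad/s
For an in-line slider-crank, x = r cosθ + √(L² − r² sin²θ), so v = −rω sinθ·[1 + r cosθ/√(L² − r² sin²θ)].
With r = 0.0697 m, L = 0.2922 m, θ = 44°: √(L² − r² sin²θ) = 0.28816 m.
v = −0.0697·172.8·0.69466·[1 + 0.0697·0.71934/0.28816] = -9.8216 m/s.
|v| = 9.8216 m/s.

9.82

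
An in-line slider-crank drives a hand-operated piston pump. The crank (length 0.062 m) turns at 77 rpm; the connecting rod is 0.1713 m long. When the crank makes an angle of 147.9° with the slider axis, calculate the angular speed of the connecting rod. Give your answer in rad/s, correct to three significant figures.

2.52

ω = 8.063 rad/s (converted from 77 rpm).
The rod makes angle φ with the slider axis where L sinφ = r sinθ; differentiating, L cosφ·φ̇ = r ω cosθ.
L cosφ = √(L² − r² sin²θ) = 0.1681 m.
|ω_rod| = r ω |cosθ| / √(L² − r² sin²θ) = 0.062·8.063·0.84712/0.1681 = 2.5193 rad/s.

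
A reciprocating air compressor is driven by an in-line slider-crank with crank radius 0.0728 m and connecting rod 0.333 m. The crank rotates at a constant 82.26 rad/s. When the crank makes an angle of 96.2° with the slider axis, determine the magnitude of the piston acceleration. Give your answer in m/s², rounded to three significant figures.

161

ω = 82.26 rad/s
x(θ) = r cosθ + √(L² − r² sin²θ); with ω constant, a = ω²·d²x/dθ².
d²x/dθ² = −r cosθ − r²(cos2θ)/√u − r⁴ sin²2θ/(4u^{3/2}),  u = L² − r² sin²θ = 0.105651 m².
Substituting r = 0.0728 m, L = 0.333 m, θ = 96.2°: d²x/dθ² = +0.023778 m.
a = ω²·d²x/dθ² = (82.26)²·(+0.023778) = +160.9 m/s²;  |a| = 160.9 m/s².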